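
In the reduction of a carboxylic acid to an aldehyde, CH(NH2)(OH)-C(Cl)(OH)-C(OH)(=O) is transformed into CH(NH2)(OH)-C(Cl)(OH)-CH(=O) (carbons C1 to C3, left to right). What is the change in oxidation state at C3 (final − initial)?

-2

Before: C3 has 1 bond to C, 3 bonds to O → oxidation state +3.
After: C3 has 1 bond to C, 1 bond to H, 2 bonds to O → oxidation state +1.
Δ = +1 − (+3) = -2, so this is a reduction at C3.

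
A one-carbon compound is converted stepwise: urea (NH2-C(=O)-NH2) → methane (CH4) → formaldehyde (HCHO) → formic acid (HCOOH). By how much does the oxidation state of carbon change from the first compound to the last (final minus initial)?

-2

Carbon oxidation states along the series — urea: +4, methane: -4, formaldehyde: 0, formic acid: +2.
Net change = +2 − (+4) = -2.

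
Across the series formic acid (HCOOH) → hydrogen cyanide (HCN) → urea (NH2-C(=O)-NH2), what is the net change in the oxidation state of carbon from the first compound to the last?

+2

Carbon oxidation states along the series — formic acid: +2, hydrogen cyanide: +2, urea: +4.
Net change = +4 − (+2) = +2.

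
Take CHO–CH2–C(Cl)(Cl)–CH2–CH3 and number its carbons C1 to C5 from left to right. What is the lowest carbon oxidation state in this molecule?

-3

Tallying each carbon's bonds:
C1: 1C, 1H, 2O → 0 − 1 + 2 = +1
C2: 2C, 2H → 0 − 2 = -2
C3: 2C, 2Cl → 0 + 2 = +2
C4: 2C, 2H → 0 − 2 = -2
C5: 1C, 3H → 0 − 3 = -3
The lowest value is -3.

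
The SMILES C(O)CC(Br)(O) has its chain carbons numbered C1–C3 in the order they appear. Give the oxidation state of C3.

+1

Each bond to a more electronegative atom (O, N, halogen) counts +1, each bond to a less electronegative atom (H, metal, B, Si) counts −1, and each C–C bond counts 0.
C3 has one bond to C (0), one bond to Br (+1), one bond to H (-1), one bond to O (+1).
Oxidation state = 0 + 1 − 1 + 1 = +1.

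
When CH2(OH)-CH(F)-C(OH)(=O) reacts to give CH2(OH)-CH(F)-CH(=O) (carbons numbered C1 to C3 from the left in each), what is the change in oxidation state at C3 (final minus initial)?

Before: C3 has 1 bond to C, 3 bonds to O → oxidation state +3.
After: C3 has 1 bond to C, 1 bond to H, 2 bonds to O → oxidation state +1.
Δ = +1 − (+3) = -2, so this is a reduction at C3.

-2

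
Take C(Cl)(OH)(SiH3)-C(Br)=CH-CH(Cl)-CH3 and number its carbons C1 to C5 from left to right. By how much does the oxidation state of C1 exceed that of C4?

+1

C1: 1C, 1O, 1Cl, 1Si → 0 + 1 + 1 − 1 = +1
C4: 2C, 1H, 1Cl → 0 − 1 + 1 = 0
Difference: +1 − (0) = +1.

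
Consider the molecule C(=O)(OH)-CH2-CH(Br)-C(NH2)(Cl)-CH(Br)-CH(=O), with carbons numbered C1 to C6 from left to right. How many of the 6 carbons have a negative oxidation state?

1

Tallying each carbon's bonds:
C1: 1C, 3O → 0 + 3 = +3
C2: 2C, 2H → 0 − 2 = -2
C3: 2C, 1H, 1Br → 0 − 1 + 1 = 0
C4: 2C, 1N, 1Cl → 0 + 1 + 1 = +2
C5: 2C, 1H, 1Br → 0 − 1 + 1 = 0
C6: 1C, 1H, 2O → 0 − 1 + 2 = +1
1 carbon (C2) meets the condition.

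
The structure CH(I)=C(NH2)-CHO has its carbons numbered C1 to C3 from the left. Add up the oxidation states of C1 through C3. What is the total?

+2

Tallying each carbon's bonds:
C1: 2C, 1H, 1I → 0 − 1 + 1 = 0
C2: 3C, 1N → 0 + 1 = +1
C3: 1C, 1H, 2O → 0 − 1 + 2 = +1
Sum = 0 + 1 + 1 = +2.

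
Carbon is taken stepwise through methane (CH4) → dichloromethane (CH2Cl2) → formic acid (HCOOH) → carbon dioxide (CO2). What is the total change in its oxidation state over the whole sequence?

+8

Carbon oxidation states along the series — methane: -4, dichloromethane: 0, formic acid: +2, carbon dioxide: +4.
Net change = +4 − (-4) = +8.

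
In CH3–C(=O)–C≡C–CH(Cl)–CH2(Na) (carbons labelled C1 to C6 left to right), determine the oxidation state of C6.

Assign +1 per bond to O/N/halogen, −1 per bond to H or an electropositive element, and 0 per bond to carbon.
C6 has one bond to C (0), one bond to Na (-1), one bond to H (-1), one bond to H (-1).
Oxidation state = 0 − 1 − 1 − 1 = -3.

-3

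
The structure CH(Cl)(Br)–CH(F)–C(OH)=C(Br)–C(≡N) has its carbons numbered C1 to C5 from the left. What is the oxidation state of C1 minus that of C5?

-2

C1: 1C, 1H, 1Cl, 1Br → 0 − 1 + 1 + 1 = +1
C5: 1C, 3N → 0 + 3 = +3
Difference: +1 − (+3) = -2.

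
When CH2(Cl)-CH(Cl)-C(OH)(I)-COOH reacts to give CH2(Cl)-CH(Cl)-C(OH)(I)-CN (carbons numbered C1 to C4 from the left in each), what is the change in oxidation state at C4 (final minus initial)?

Before: C4 has 1 bond to C, 3 bonds to O → oxidation state +3.
After: C4 has 1 bond to C, 3 bonds to N → oxidation state +3.
Δ = +3 − (+3) = 0, so no net redox change at C4.

0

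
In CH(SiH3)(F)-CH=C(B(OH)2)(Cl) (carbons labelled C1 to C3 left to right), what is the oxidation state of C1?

Assign +1 per bond to O/N/halogen, −1 per bond to H or an electropositive element, and 0 per bond to carbon.
C1 has one bond to C (0), one bond to Si (-1), one bond to H (-1), one bond to F (+1).
Oxidation state = 0 − 1 − 1 + 1 = -1.

-1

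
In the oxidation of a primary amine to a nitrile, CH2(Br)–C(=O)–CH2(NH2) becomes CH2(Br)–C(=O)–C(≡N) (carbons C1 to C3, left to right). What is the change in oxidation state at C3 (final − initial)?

Before: C3 has 1 bond to C, 2 bonds to H, 1 bond to N → oxidation state -1.
After: C3 has 1 bond to C, 3 bonds to N → oxidation state +3.
Δ = +3 − (-1) = +4, so this is an oxidation at C3.

+4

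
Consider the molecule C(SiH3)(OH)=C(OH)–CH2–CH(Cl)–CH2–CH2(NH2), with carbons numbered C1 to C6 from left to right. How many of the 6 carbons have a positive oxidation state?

1

Tallying each carbon's bonds:
C1: 2C, 1O, 1Si → 0 + 1 − 1 = 0
C2: 3C, 1O → 0 + 1 = +1
C3: 2C, 2H → 0 − 2 = -2
C4: 2C, 1H, 1Cl → 0 − 1 + 1 = 0
C5: 2C, 2H → 0 − 2 = -2
C6: 1C, 2H, 1N → 0 − 2 + 1 = -1
1 carbon (C2) meets the condition.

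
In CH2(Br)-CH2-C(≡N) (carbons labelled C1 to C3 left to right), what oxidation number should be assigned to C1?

C1 has one bond to C (0), one bond to Br (+1), one bond to H (-1), one bond to H (-1).
Oxidation state = 0 + 1 − 1 − 1 = -1.

-1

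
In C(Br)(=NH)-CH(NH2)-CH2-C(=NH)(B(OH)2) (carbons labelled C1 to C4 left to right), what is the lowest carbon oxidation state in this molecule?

-2

Tallying each carbon's bonds:
C1: 1C, 2N, 1Br → 0 + 2 + 1 = +3
C2: 2C, 1H, 1N → 0 − 1 + 1 = 0
C3: 2C, 2H → 0 − 2 = -2
C4: 1C, 2N, 1B → 0 + 2 − 1 = +1
The lowest value is -2.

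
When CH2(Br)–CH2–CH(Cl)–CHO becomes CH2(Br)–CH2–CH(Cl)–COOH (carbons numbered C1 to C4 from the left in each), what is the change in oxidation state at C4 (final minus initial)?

+2

Before: C4 has 1 bond to C, 1 bond to H, 2 bonds to O → oxidation state +1.
After: C4 has 1 bond to C, 3 bonds to O → oxidation state +3.
Δ = +3 − (+1) = +2, so this is an oxidation at C4.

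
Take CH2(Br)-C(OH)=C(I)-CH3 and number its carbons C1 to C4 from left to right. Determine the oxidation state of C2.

+1

C2 has one bond to C (0), a double bond to C (2×0 = 0), one bond to O (+1).
Oxidation state = 0 + 0 + 1 = +1.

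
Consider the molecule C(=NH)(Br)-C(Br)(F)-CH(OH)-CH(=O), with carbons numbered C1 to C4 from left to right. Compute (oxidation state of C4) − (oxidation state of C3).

C4: 1C, 1H, 2O → 0 − 1 + 2 = +1
C3: 2C, 1H, 1O → 0 − 1 + 1 = 0
Difference: +1 − (0) = +1.

+1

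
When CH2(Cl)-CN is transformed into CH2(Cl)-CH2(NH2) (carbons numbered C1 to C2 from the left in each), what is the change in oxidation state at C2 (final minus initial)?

Before: C2 has 1 bond to C, 3 bonds to N → oxidation state +3.
After: C2 has 1 bond to C, 2 bonds to H, 1 bond to N → oxidation state -1.
Δ = -1 − (+3) = -4, so this is a reduction at C2.

-4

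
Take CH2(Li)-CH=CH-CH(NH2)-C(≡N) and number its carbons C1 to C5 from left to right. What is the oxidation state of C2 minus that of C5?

-4

C2: 3C, 1H → 0 − 1 = -1
C5: 1C, 3N → 0 + 3 = +3
Difference: -1 − (+3) = -4.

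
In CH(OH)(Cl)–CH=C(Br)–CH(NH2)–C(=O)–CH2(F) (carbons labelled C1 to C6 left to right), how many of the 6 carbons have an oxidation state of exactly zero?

Count +1 for every bond to an atom more electronegative than carbon and −1 for every bond to one less electronegative; C–C bonds are 0. Tallying each carbon:
C1: 1C, 1H, 1O, 1Cl → 0 − 1 + 1 + 1 = +1
C2: 3C, 1H → 0 − 1 = -1
C3: 3C, 1Br → 0 + 1 = +1
C4: 2C, 1H, 1N → 0 − 1 + 1 = 0
C5: 2C, 2O → 0 + 2 = +2
C6: 1C, 2H, 1F → 0 − 2 + 1 = -1
1 carbon (C4) meets the condition.

1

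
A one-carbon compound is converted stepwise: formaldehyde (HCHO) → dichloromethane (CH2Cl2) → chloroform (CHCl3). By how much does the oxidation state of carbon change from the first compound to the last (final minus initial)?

Carbon oxidation states along the series — formaldehyde: 0, dichloromethane: 0, chloroform: +2.
Net change = +2 − (0) = +2.

+2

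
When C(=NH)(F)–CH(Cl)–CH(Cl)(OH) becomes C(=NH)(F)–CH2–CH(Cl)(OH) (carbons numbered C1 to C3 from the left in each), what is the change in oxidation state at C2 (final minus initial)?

Before: C2 has 2 bonds to C, 1 bond to H, 1 bond to Cl → oxidation state 0.
After: C2 has 2 bonds to C, 2 bonds to H → oxidation state -2.
Δ = -2 − (0) = -2, so this is a reduction at C2.

-2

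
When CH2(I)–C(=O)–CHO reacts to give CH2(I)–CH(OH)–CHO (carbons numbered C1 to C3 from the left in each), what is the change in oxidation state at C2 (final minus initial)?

-2

Before: C2 has 2 bonds to C, 2 bonds to O → oxidation state +2.
After: C2 has 2 bonds to C, 1 bond to H, 1 bond to O → oxidation state 0.
Δ = 0 − (+2) = -2, so this is a reduction at C2.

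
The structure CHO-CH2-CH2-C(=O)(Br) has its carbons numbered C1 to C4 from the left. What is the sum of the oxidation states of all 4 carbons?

Tallying each carbon's bonds:
C1: 1C, 1H, 2O → 0 − 1 + 2 = +1
C2: 2C, 2H → 0 − 2 = -2
C3: 2C, 2H → 0 − 2 = -2
C4: 1C, 2O, 1Br → 0 + 2 + 1 = +3
Sum = +1 − 2 − 2 + 3 = 0.

0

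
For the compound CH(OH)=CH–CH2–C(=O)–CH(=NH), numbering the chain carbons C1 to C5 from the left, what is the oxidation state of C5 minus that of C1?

C5: 1C, 1H, 2N → 0 − 1 + 2 = +1
C1: 2C, 1H, 1O → 0 − 1 + 1 = 0
Difference: +1 − (0) = +1.

+1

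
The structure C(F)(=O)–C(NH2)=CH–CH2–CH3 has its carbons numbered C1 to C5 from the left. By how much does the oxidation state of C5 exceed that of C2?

C5: 1C, 3H → 0 − 3 = -3
C2: 3C, 1N → 0 + 1 = +1
Difference: -3 − (+1) = -4.

-4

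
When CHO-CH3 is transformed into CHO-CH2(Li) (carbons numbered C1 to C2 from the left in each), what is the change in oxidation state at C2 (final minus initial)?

0

Before: C2 has 1 bond to C, 3 bonds to H → oxidation state -3.
After: C2 has 1 bond to C, 2 bonds to H, 1 bond to Li → oxidation state -3.
Δ = -3 − (-3) = 0, so no net redox change at C2.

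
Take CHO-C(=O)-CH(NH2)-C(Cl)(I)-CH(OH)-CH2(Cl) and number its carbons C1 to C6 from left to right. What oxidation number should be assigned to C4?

+2

C4 has one bond to C (0), one bond to C (0), one bond to Cl (+1), one bond to I (+1).
Oxidation state = 0 + 0 + 1 + 1 = +2.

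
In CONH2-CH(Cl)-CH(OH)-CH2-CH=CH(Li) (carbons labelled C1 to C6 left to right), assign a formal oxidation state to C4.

Count +1 for every bond to an atom more electronegative than carbon and −1 for every bond to one less electronegative; C–C bonds are 0.
C4 has one bond to C (0), one bond to C (0), one bond to H (-1), one bond to H (-1).
Oxidation state = 0 + 0 − 1 − 1 = -2.

-2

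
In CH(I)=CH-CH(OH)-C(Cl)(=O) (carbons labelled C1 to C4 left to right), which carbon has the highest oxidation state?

Each bond to a more electronegative atom (O, N, halogen) counts +1, each bond to a less electronegative atom (H, metal, B, Si) counts −1, and each C–C bond counts 0. Tallying each carbon:
C1: 2C, 1H, 1I → 0 − 1 + 1 = 0
C2: 3C, 1H → 0 − 1 = -1
C3: 2C, 1H, 1O → 0 − 1 + 1 = 0
C4: 1C, 2O, 1Cl → 0 + 2 + 1 = +3
The most oxidised carbon is C4 at +3.

C4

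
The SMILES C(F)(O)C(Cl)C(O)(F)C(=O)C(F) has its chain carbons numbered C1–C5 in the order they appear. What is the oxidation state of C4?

Each bond to a more electronegative atom (O, N, halogen) counts +1, each bond to a less electronegative atom (H, metal, B, Si) counts −1, and each C–C bond counts 0.
C4 has one bond to C (0), one bond to C (0), a double bond to O (2×+1 = +2).
Oxidation state = 0 + 0 + 2 = +2.

+2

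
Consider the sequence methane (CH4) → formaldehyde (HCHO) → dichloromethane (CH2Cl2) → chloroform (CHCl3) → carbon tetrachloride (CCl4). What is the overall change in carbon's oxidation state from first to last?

+8

Carbon oxidation states along the series — methane: -4, formaldehyde: 0, dichloromethane: 0, chloroform: +2, carbon tetrachloride: +4.
Net change = +4 − (-4) = +8.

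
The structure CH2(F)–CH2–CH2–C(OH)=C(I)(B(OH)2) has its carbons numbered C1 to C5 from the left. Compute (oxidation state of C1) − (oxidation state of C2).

+1

C1: 1C, 2H, 1F → 0 − 2 + 1 = -1
C2: 2C, 2H → 0 − 2 = -2
Difference: -1 − (-2) = +1.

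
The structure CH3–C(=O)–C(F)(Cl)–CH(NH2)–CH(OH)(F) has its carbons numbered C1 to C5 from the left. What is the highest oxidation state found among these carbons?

Tallying each carbon's bonds:
C1: 1C, 3H → 0 − 3 = -3
C2: 2C, 2O → 0 + 2 = +2
C3: 2C, 1F, 1Cl → 0 + 1 + 1 = +2
C4: 2C, 1H, 1N → 0 − 1 + 1 = 0
C5: 1C, 1H, 1O, 1F → 0 − 1 + 1 + 1 = +1
The highest value is +2.

+2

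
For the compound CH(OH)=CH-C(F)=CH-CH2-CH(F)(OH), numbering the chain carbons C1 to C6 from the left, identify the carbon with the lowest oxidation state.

Tallying each carbon's bonds:
C1: 2C, 1H, 1O → 0 − 1 + 1 = 0
C2: 3C, 1H → 0 − 1 = -1
C3: 3C, 1F → 0 + 1 = +1
C4: 3C, 1H → 0 − 1 = -1
C5: 2C, 2H → 0 − 2 = -2
C6: 1C, 1H, 1O, 1F → 0 − 1 + 1 + 1 = +1
The most reduced carbon is C5 at -2.

C5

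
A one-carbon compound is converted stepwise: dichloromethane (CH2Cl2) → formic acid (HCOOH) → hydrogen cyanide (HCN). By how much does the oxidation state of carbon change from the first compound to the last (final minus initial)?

+2

Carbon oxidation states along the series — dichloromethane: 0, formic acid: +2, hydrogen cyanide: +2.
Net change = +2 − (0) = +2.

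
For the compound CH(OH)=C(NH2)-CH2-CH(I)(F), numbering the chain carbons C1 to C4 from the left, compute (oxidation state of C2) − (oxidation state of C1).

C2: 3C, 1N → 0 + 1 = +1
C1: 2C, 1H, 1O → 0 − 1 + 1 = 0
Difference: +1 − (0) = +1.

+1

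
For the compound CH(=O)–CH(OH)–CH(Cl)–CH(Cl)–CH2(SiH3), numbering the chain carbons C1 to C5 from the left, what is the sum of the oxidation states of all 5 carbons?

Bonds to more-electronegative neighbours contribute +1 each, bonds to H or metals contribute −1 each, and C–C bonds contribute 0. Tallying each carbon:
C1: 1C, 1H, 2O → 0 − 1 + 2 = +1
C2: 2C, 1H, 1O → 0 − 1 + 1 = 0
C3: 2C, 1H, 1Cl → 0 − 1 + 1 = 0
C4: 2C, 1H, 1Cl → 0 − 1 + 1 = 0
C5: 1C, 2H, 1Si → 0 − 2 − 1 = -3
Sum = +1 + 0 + 0 + 0 − 3 = -2.

-2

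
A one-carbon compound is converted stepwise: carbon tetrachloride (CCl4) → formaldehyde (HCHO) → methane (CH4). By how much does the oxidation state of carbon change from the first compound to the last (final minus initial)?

-8

Carbon oxidation states along the series — carbon tetrachloride: +4, formaldehyde: 0, methane: -4.
Net change = -4 − (+4) = -8.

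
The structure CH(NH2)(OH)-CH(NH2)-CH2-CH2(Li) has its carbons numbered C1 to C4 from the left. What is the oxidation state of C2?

C2 has one bond to C (0), one bond to C (0), one bond to N (+1), one bond to H (-1).
Oxidation state = 0 + 0 + 1 − 1 = 0.

0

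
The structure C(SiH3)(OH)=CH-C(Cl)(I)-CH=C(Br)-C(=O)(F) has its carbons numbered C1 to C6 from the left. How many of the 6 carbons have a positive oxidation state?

3

Each bond to a more electronegative atom (O, N, halogen) counts +1, each bond to a less electronegative atom (H, metal, B, Si) counts −1, and each C–C bond counts 0. Tallying each carbon:
C1: 2C, 1O, 1Si → 0 + 1 − 1 = 0
C2: 3C, 1H → 0 − 1 = -1
C3: 2C, 1Cl, 1I → 0 + 1 + 1 = +2
C4: 3C, 1H → 0 − 1 = -1
C5: 3C, 1Br → 0 + 1 = +1
C6: 1C, 2O, 1F → 0 + 2 + 1 = +3
3 carbons (C3, C5, C6) meet the condition.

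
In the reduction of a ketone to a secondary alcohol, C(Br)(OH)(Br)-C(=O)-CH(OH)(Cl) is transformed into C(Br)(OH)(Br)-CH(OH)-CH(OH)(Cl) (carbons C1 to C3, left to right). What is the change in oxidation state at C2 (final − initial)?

Before: C2 has 2 bonds to C, 2 bonds to O → oxidation state +2.
After: C2 has 2 bonds to C, 1 bond to H, 1 bond to O → oxidation state 0.
Δ = 0 − (+2) = -2, so this is a reduction at C2.

-2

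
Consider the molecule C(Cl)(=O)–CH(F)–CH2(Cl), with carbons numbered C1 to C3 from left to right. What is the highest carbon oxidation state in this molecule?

+3

Tallying each carbon's bonds:
C1: 1C, 2O, 1Cl → 0 + 2 + 1 = +3
C2: 2C, 1H, 1F → 0 − 1 + 1 = 0
C3: 1C, 2H, 1Cl → 0 − 2 + 1 = -1
The highest value is +3.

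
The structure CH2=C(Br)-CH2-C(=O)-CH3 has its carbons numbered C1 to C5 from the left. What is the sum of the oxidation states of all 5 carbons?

Tallying each carbon's bonds:
C1: 2C, 2H → 0 − 2 = -2
C2: 3C, 1Br → 0 + 1 = +1
C3: 2C, 2H → 0 − 2 = -2
C4: 2C, 2O → 0 + 2 = +2
C5: 1C, 3H → 0 − 3 = -3
Sum = -2 + 1 − 2 + 2 − 3 = -4.

-4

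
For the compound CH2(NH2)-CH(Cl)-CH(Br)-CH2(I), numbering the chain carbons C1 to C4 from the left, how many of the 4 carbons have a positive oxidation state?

0

Assign +1 per bond to O/N/halogen, −1 per bond to H or an electropositive element, and 0 per bond to carbon. Tallying each carbon:
C1: 1C, 2H, 1N → 0 − 2 + 1 = -1
C2: 2C, 1H, 1Cl → 0 − 1 + 1 = 0
C3: 2C, 1H, 1Br → 0 − 1 + 1 = 0
C4: 1C, 2H, 1I → 0 − 2 + 1 = -1
0 carbons meet the condition.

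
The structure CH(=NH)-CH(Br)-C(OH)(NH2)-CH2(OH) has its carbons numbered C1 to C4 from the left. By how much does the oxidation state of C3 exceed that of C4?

C3: 2C, 1O, 1N → 0 + 1 + 1 = +2
C4: 1C, 2H, 1O → 0 − 2 + 1 = -1
Difference: +2 − (-1) = +3.

+3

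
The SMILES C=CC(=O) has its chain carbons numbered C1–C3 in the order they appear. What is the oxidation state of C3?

+1

C3 has one bond to C (0), a double bond to O (2×+1 = +2), one bond to H (-1).
Oxidation state = 0 + 2 − 1 = +1.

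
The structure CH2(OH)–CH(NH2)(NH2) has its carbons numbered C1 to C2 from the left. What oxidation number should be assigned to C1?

Assign +1 per bond to O/N/halogen, −1 per bond to H or an electropositive element, and 0 per bond to carbon.
C1 has one bond to C (0), one bond to H (-1), one bond to O (+1), one bond to H (-1).
Oxidation state = 0 − 1 + 1 − 1 = -1.

-1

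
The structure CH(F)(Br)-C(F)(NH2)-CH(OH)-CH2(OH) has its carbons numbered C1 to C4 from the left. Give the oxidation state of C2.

+2

C2 has one bond to C (0), one bond to C (0), one bond to F (+1), one bond to N (+1).
Oxidation state = 0 + 0 + 1 + 1 = +2.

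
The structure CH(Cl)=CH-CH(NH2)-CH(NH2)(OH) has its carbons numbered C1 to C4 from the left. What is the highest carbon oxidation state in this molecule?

Tallying each carbon's bonds:
C1: 2C, 1H, 1Cl → 0 − 1 + 1 = 0
C2: 3C, 1H → 0 − 1 = -1
C3: 2C, 1H, 1N → 0 − 1 + 1 = 0
C4: 1C, 1H, 1O, 1N → 0 − 1 + 1 + 1 = +1
The highest value is +1.

+1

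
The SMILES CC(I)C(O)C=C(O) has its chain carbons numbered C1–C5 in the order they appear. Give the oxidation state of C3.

0

Assign +1 per bond to O/N/halogen, −1 per bond to H or an electropositive element, and 0 per bond to carbon.
C3 has one bond to C (0), one bond to C (0), one bond to O (+1), one bond to H (-1).
Oxidation state = 0 + 0 + 1 − 1 = 0.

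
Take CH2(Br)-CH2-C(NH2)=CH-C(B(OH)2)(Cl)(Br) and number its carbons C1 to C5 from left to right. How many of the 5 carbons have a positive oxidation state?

2

Assign +1 per bond to O/N/halogen, −1 per bond to H or an electropositive element, and 0 per bond to carbon. Tallying each carbon:
C1: 1C, 2H, 1Br → 0 − 2 + 1 = -1
C2: 2C, 2H → 0 − 2 = -2
C3: 3C, 1N → 0 + 1 = +1
C4: 3C, 1H → 0 − 1 = -1
C5: 1C, 1Cl, 1Br, 1B → 0 + 1 + 1 − 1 = +1
2 carbons (C3, C5) meet the condition.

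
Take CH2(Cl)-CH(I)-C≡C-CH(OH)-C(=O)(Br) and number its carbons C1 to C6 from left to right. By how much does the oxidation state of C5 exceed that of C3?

0

C5: 2C, 1H, 1O → 0 − 1 + 1 = 0
C3: 4C → 0 = 0
Difference: 0 − (0) = 0.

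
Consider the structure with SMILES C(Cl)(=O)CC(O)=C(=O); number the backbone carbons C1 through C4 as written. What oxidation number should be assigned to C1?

C1 has one bond to C (0), one bond to Cl (+1), a double bond to O (2×+1 = +2).
Oxidation state = 0 + 1 + 2 = +3.

+3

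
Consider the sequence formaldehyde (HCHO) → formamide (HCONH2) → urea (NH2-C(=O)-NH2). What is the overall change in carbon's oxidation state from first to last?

Carbon oxidation states along the series — formaldehyde: 0, formamide: +2, urea: +4.
Net change = +4 − (0) = +4.

+4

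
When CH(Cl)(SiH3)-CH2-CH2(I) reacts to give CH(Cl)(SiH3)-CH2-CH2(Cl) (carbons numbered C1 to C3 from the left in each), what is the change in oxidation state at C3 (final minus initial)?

Before: C3 has 1 bond to C, 2 bonds to H, 1 bond to I → oxidation state -1.
After: C3 has 1 bond to C, 2 bonds to H, 1 bond to Cl → oxidation state -1.
Δ = -1 − (-1) = 0, so no net redox change at C3.

0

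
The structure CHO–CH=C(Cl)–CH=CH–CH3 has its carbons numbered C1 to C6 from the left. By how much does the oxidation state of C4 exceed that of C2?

C4: 3C, 1H → 0 − 1 = -1
C2: 3C, 1H → 0 − 1 = -1
Difference: -1 − (-1) = 0.

0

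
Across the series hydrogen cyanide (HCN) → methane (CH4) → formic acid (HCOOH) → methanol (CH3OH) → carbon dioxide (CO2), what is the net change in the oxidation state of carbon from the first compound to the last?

+2

Carbon oxidation states along the series — hydrogen cyanide: +2, methane: -4, formic acid: +2, methanol: -2, carbon dioxide: +4.
Net change = +4 − (+2) = +2.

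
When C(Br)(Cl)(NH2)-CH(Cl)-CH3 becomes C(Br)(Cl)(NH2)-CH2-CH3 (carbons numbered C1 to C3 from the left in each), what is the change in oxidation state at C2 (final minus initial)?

Before: C2 has 2 bonds to C, 1 bond to H, 1 bond to Cl → oxidation state 0.
After: C2 has 2 bonds to C, 2 bonds to H → oxidation state -2.
Δ = -2 − (0) = -2, so this is a reduction at C2.

-2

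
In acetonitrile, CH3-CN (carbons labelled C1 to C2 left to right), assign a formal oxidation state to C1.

-3

C1 has one bond to H (-1), one bond to H (-1), one bond to H (-1), one bond to C (0).
Oxidation state = -1 − 1 − 1 + 0 = -3.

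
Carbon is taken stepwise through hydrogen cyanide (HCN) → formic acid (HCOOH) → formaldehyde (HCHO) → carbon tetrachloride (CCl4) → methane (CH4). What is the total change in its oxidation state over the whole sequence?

Carbon oxidation states along the series — hydrogen cyanide: +2, formic acid: +2, formaldehyde: 0, carbon tetrachloride: +4, methane: -4.
Net change = -4 − (+2) = -6.

-6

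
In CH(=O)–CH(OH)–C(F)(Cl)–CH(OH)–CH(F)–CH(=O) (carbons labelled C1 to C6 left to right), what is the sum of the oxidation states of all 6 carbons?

Assign +1 per bond to O/N/halogen, −1 per bond to H or an electropositive element, and 0 per bond to carbon. Tallying each carbon:
C1: 1C, 1H, 2O → 0 − 1 + 2 = +1
C2: 2C, 1H, 1O → 0 − 1 + 1 = 0
C3: 2C, 1F, 1Cl → 0 + 1 + 1 = +2
C4: 2C, 1H, 1O → 0 − 1 + 1 = 0
C5: 2C, 1H, 1F → 0 − 1 + 1 = 0
C6: 1C, 1H, 2O → 0 − 1 + 2 = +1
Sum = +1 + 0 + 2 + 0 + 0 + 1 = +4.

+4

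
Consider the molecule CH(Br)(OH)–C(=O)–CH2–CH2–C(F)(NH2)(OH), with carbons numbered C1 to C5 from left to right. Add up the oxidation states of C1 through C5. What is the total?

+2

Tallying each carbon's bonds:
C1: 1C, 1H, 1O, 1Br → 0 − 1 + 1 + 1 = +1
C2: 2C, 2O → 0 + 2 = +2
C3: 2C, 2H → 0 − 2 = -2
C4: 2C, 2H → 0 − 2 = -2
C5: 1C, 1O, 1N, 1F → 0 + 1 + 1 + 1 = +3
Sum = +1 + 2 − 2 − 2 + 3 = +2.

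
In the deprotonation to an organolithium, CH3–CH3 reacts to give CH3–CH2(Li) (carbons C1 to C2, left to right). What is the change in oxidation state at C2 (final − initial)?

Before: C2 has 1 bond to C, 3 bonds to H → oxidation state -3.
After: C2 has 1 bond to C, 2 bonds to H, 1 bond to Li → oxidation state -3.
Δ = -3 − (-3) = 0, so no net redox change at C2.

0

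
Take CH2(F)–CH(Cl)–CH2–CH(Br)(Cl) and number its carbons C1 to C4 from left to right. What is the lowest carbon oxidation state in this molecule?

Bonds to more-electronegative neighbours contribute +1 each, bonds to H or metals contribute −1 each, and C–C bonds contribute 0. Tallying each carbon:
C1: 1C, 2H, 1F → 0 − 2 + 1 = -1
C2: 2C, 1H, 1Cl → 0 − 1 + 1 = 0
C3: 2C, 2H → 0 − 2 = -2
C4: 1C, 1H, 1Cl, 1Br → 0 − 1 + 1 + 1 = +1
The lowest value is -2.

-2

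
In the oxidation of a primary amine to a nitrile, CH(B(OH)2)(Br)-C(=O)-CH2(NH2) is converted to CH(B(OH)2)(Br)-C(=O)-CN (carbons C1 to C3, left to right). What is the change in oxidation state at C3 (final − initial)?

Before: C3 has 1 bond to C, 2 bonds to H, 1 bond to N → oxidation state -1.
After: C3 has 1 bond to C, 3 bonds to N → oxidation state +3.
Δ = +3 − (-1) = +4, so this is an oxidation at C3.

+4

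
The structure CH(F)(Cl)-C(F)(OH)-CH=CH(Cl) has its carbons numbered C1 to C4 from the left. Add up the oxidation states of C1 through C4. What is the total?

Tallying each carbon's bonds:
C1: 1C, 1H, 1F, 1Cl → 0 − 1 + 1 + 1 = +1
C2: 2C, 1O, 1F → 0 + 1 + 1 = +2
C3: 3C, 1H → 0 − 1 = -1
C4: 2C, 1H, 1Cl → 0 − 1 + 1 = 0
Sum = +1 + 2 − 1 + 0 = +2.

+2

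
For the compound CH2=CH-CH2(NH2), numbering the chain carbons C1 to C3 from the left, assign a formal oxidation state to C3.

Each bond to a more electronegative atom (O, N, halogen) counts +1, each bond to a less electronegative atom (H, metal, B, Si) counts −1, and each C–C bond counts 0.
C3 has one bond to C (0), one bond to N (+1), one bond to H (-1), one bond to H (-1).
Oxidation state = 0 + 1 − 1 − 1 = -1.

-1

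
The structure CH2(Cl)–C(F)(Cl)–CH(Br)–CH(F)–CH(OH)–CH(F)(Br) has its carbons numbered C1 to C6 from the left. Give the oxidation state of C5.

0

Each bond to a more electronegative atom (O, N, halogen) counts +1, each bond to a less electronegative atom (H, metal, B, Si) counts −1, and each C–C bond counts 0.
C5 has one bond to C (0), one bond to C (0), one bond to H (-1), one bond to O (+1).
Oxidation state = 0 + 0 − 1 + 1 = 0.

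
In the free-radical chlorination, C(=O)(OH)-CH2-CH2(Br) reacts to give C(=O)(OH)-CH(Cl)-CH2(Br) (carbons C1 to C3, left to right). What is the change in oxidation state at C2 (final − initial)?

+2

Before: C2 has 2 bonds to C, 2 bonds to H → oxidation state -2.
After: C2 has 2 bonds to C, 1 bond to H, 1 bond to Cl → oxidation state 0.
Δ = 0 − (-2) = +2, so this is an oxidation at C2.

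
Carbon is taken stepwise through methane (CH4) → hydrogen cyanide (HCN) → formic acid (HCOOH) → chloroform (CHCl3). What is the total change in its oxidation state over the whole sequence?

Carbon oxidation states along the series — methane: -4, hydrogen cyanide: +2, formic acid: +2, chloroform: +2.
Net change = +2 − (-4) = +6.

+6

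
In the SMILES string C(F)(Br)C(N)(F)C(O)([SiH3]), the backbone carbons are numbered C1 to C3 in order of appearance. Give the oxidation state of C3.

-1

C3 has one bond to C (0), one bond to O (+1), one bond to H (-1), one bond to Si (-1).
Oxidation state = 0 + 1 − 1 − 1 = -1.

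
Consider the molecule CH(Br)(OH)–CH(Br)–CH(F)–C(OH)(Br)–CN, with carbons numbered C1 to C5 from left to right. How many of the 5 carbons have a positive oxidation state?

3

Tallying each carbon's bonds:
C1: 1C, 1H, 1O, 1Br → 0 − 1 + 1 + 1 = +1
C2: 2C, 1H, 1Br → 0 − 1 + 1 = 0
C3: 2C, 1H, 1F → 0 − 1 + 1 = 0
C4: 2C, 1O, 1Br → 0 + 1 + 1 = +2
C5: 1C, 3N → 0 + 3 = +3
3 carbons (C1, C4, C5) meet the condition.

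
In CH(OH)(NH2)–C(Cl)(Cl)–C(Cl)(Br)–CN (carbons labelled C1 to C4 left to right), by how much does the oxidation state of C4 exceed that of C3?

+1

C4: 1C, 3N → 0 + 3 = +3
C3: 2C, 1Cl, 1Br → 0 + 1 + 1 = +2
Difference: +3 − (+2) = +1.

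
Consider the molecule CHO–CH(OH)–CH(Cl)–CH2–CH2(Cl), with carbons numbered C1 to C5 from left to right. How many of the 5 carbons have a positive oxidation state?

Count +1 for every bond to an atom more electronegative than carbon and −1 for every bond to one less electronegative; C–C bonds are 0. Tallying each carbon:
C1: 1C, 1H, 2O → 0 − 1 + 2 = +1
C2: 2C, 1H, 1O → 0 − 1 + 1 = 0
C3: 2C, 1H, 1Cl → 0 − 1 + 1 = 0
C4: 2C, 2H → 0 − 2 = -2
C5: 1C, 2H, 1Cl → 0 − 2 + 1 = -1
1 carbon (C1) meets the condition.

1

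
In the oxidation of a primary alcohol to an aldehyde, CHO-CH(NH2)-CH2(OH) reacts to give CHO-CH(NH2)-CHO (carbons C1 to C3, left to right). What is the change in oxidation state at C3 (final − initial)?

Before: C3 has 1 bond to C, 2 bonds to H, 1 bond to O → oxidation state -1.
After: C3 has 1 bond to C, 1 bond to H, 2 bonds to O → oxidation state +1.
Δ = +1 − (-1) = +2, so this is an oxidation at C3.

+2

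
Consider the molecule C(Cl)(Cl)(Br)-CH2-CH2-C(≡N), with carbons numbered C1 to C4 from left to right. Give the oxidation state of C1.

+3

Assign +1 per bond to O/N/halogen, −1 per bond to H or an electropositive element, and 0 per bond to carbon.
C1 has one bond to C (0), one bond to Cl (+1), one bond to Cl (+1), one bond to Br (+1).
Oxidation state = 0 + 1 + 1 + 1 = +3.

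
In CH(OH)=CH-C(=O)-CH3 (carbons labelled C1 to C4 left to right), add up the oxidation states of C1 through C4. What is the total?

-2

Tallying each carbon's bonds:
C1: 2C, 1H, 1O → 0 − 1 + 1 = 0
C2: 3C, 1H → 0 − 1 = -1
C3: 2C, 2O → 0 + 2 = +2
C4: 1C, 3H → 0 − 3 = -3
Sum = 0 − 1 + 2 − 3 = -2.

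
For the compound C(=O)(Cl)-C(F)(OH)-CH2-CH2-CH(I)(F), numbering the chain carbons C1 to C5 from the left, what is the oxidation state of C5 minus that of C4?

+3

C5: 1C, 1H, 1F, 1I → 0 − 1 + 1 + 1 = +1
C4: 2C, 2H → 0 − 2 = -2
Difference: +1 − (-2) = +3.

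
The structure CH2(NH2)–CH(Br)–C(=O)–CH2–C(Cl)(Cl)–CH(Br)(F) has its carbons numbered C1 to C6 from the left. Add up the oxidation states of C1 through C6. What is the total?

Bonds to more-electronegative neighbours contribute +1 each, bonds to H or metals contribute −1 each, and C–C bonds contribute 0. Tallying each carbon:
C1: 1C, 2H, 1N → 0 − 2 + 1 = -1
C2: 2C, 1H, 1Br → 0 − 1 + 1 = 0
C3: 2C, 2O → 0 + 2 = +2
C4: 2C, 2H → 0 − 2 = -2
C5: 2C, 2Cl → 0 + 2 = +2
C6: 1C, 1H, 1F, 1Br → 0 − 1 + 1 + 1 = +1
Sum = -1 + 0 + 2 − 2 + 2 + 1 = +2.

+2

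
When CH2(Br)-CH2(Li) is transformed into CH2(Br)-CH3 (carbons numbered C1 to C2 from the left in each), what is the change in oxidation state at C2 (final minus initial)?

Before: C2 has 1 bond to C, 2 bonds to H, 1 bond to Li → oxidation state -3.
After: C2 has 1 bond to C, 3 bonds to H → oxidation state -3.
Δ = -3 − (-3) = 0, so no net redox change at C2.

0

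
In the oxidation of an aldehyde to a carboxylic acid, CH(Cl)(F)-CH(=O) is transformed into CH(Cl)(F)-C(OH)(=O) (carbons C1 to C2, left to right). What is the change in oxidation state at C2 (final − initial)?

+2

Before: C2 has 1 bond to C, 1 bond to H, 2 bonds to O → oxidation state +1.
After: C2 has 1 bond to C, 3 bonds to O → oxidation state +3.
Δ = +3 − (+1) = +2, so this is an oxidation at C2.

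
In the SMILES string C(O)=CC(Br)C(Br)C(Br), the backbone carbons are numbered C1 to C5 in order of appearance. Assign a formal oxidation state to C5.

-1

Assign +1 per bond to O/N/halogen, −1 per bond to H or an electropositive element, and 0 per bond to carbon.
C5 has one bond to C (0), one bond to H (-1), one bond to Br (+1), one bond to H (-1).
Oxidation state = 0 − 1 + 1 − 1 = -1.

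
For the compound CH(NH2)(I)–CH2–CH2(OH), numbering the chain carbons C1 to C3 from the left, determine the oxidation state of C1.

C1 has one bond to C (0), one bond to N (+1), one bond to H (-1), one bond to I (+1).
Oxidation state = 0 + 1 − 1 + 1 = +1.

+1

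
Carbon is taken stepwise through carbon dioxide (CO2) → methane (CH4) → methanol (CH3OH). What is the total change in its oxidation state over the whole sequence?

-6

Carbon oxidation states along the series — carbon dioxide: +4, methane: -4, methanol: -2.
Net change = -2 − (+4) = -6.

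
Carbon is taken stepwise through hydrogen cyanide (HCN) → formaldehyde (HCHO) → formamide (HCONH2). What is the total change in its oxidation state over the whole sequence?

Carbon oxidation states along the series — hydrogen cyanide: +2, formaldehyde: 0, formamide: +2.
Net change = +2 − (+2) = 0.

0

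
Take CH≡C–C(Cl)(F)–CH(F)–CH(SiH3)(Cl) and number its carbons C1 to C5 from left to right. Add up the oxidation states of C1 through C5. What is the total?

Tallying each carbon's bonds:
C1: 3C, 1H → 0 − 1 = -1
C2: 4C → 0 = 0
C3: 2C, 1F, 1Cl → 0 + 1 + 1 = +2
C4: 2C, 1H, 1F → 0 − 1 + 1 = 0
C5: 1C, 1H, 1Cl, 1Si → 0 − 1 + 1 − 1 = -1
Sum = -1 + 0 + 2 + 0 − 1 = 0.

0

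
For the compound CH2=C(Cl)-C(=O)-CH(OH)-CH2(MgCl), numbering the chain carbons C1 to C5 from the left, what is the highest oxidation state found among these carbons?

+2

Tallying each carbon's bonds:
C1: 2C, 2H → 0 − 2 = -2
C2: 3C, 1Cl → 0 + 1 = +1
C3: 2C, 2O → 0 + 2 = +2
C4: 2C, 1H, 1O → 0 − 1 + 1 = 0
C5: 1C, 2H, 1Mg → 0 − 2 − 1 = -3
The highest value is +2.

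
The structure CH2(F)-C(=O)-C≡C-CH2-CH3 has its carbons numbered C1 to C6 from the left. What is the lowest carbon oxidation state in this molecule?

Tallying each carbon's bonds:
C1: 1C, 2H, 1F → 0 − 2 + 1 = -1
C2: 2C, 2O → 0 + 2 = +2
C3: 4C → 0 = 0
C4: 4C → 0 = 0
C5: 2C, 2H → 0 − 2 = -2
C6: 1C, 3H → 0 − 3 = -3
The lowest value is -3.

-3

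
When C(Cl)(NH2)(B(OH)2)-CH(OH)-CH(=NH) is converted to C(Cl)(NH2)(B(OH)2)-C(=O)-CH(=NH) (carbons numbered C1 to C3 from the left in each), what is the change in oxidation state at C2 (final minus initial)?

+2

Before: C2 has 2 bonds to C, 1 bond to H, 1 bond to O → oxidation state 0.
After: C2 has 2 bonds to C, 2 bonds to O → oxidation state +2.
Δ = +2 − (0) = +2, so this is an oxidation at C2.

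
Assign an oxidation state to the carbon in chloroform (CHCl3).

+2

Count +1 for every bond to an atom more electronegative than carbon and −1 for every bond to one less electronegative; C–C bonds are 0.
The carbon has one bond to H (-1), one bond to Cl (+1), one bond to Cl (+1), one bond to Cl (+1).
Oxidation state = -1 + 1 + 1 + 1 = +2.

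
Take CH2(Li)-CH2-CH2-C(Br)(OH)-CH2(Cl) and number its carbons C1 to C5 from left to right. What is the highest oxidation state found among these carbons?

+2

Assign +1 per bond to O/N/halogen, −1 per bond to H or an electropositive element, and 0 per bond to carbon. Tallying each carbon:
C1: 1C, 2H, 1Li → 0 − 2 − 1 = -3
C2: 2C, 2H → 0 − 2 = -2
C3: 2C, 2H → 0 − 2 = -2
C4: 2C, 1O, 1Br → 0 + 1 + 1 = +2
C5: 1C, 2H, 1Cl → 0 − 2 + 1 = -1
The highest value is +2.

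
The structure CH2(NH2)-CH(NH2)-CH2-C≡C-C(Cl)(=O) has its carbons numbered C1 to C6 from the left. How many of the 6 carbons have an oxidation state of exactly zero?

Tallying each carbon's bonds:
C1: 1C, 2H, 1N → 0 − 2 + 1 = -1
C2: 2C, 1H, 1N → 0 − 1 + 1 = 0
C3: 2C, 2H → 0 − 2 = -2
C4: 4C → 0 = 0
C5: 4C → 0 = 0
C6: 1C, 2O, 1Cl → 0 + 2 + 1 = +3
3 carbons (C2, C4, C5) meet the condition.

3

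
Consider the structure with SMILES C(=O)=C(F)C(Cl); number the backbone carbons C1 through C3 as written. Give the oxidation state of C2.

+1

Each bond to a more electronegative atom (O, N, halogen) counts +1, each bond to a less electronegative atom (H, metal, B, Si) counts −1, and each C–C bond counts 0.
C2 has a double bond to C (2×0 = 0), one bond to C (0), one bond to F (+1).
Oxidation state = 0 + 0 + 1 = +1.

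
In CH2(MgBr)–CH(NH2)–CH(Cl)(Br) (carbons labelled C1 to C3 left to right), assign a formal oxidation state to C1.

Assign +1 per bond to O/N/halogen, −1 per bond to H or an electropositive element, and 0 per bond to carbon.
C1 has one bond to C (0), one bond to Mg (-1), one bond to H (-1), one bond to H (-1).
Oxidation state = 0 − 1 − 1 − 1 = -3.

-3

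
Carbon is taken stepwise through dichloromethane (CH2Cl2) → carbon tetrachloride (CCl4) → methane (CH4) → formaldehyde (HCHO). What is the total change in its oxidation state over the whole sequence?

0

Carbon oxidation states along the series — dichloromethane: 0, carbon tetrachloride: +4, methane: -4, formaldehyde: 0.
Net change = 0 − (0) = 0.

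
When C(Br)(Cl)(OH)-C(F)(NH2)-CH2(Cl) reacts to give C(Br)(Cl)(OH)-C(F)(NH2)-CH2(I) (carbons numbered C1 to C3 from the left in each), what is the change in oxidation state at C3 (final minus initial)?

Before: C3 has 1 bond to C, 2 bonds to H, 1 bond to Cl → oxidation state -1.
After: C3 has 1 bond to C, 2 bonds to H, 1 bond to I → oxidation state -1.
Δ = -1 − (-1) = 0, so no net redox change at C3.

0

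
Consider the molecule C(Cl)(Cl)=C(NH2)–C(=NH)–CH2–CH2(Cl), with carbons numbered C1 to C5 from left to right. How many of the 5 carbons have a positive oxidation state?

3

Tallying each carbon's bonds:
C1: 2C, 2Cl → 0 + 2 = +2
C2: 3C, 1N → 0 + 1 = +1
C3: 2C, 2N → 0 + 2 = +2
C4: 2C, 2H → 0 − 2 = -2
C5: 1C, 2H, 1Cl → 0 − 2 + 1 = -1
3 carbons (C1, C2, C3) meet the condition.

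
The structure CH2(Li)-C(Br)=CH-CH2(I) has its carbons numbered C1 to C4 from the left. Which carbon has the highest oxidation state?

Count +1 for every bond to an atom more electronegative than carbon and −1 for every bond to one less electronegative; C–C bonds are 0. Tallying each carbon:
C1: 1C, 2H, 1Li → 0 − 2 − 1 = -3
C2: 3C, 1Br → 0 + 1 = +1
C3: 3C, 1H → 0 − 1 = -1
C4: 1C, 2H, 1I → 0 − 2 + 1 = -1
The most oxidised carbon is C2 at +1.

C2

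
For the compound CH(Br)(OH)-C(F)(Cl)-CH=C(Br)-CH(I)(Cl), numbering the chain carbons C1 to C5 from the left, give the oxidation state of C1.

+1

Assign +1 per bond to O/N/halogen, −1 per bond to H or an electropositive element, and 0 per bond to carbon.
C1 has one bond to C (0), one bond to H (-1), one bond to Br (+1), one bond to O (+1).
Oxidation state = 0 − 1 + 1 + 1 = +1.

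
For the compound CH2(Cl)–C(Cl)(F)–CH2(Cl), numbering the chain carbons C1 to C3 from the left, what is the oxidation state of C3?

-1

C3 has one bond to C (0), one bond to H (-1), one bond to H (-1), one bond to Cl (+1).
Oxidation state = 0 − 1 − 1 + 1 = -1.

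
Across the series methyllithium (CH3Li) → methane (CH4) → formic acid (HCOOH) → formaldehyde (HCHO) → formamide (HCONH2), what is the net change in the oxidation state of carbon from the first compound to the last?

Carbon oxidation states along the series — methyllithium: -4, methane: -4, formic acid: +2, formaldehyde: 0, formamide: +2.
Net change = +2 − (-4) = +6.

+6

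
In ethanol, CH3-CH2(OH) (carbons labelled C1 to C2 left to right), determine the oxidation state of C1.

-3

C1 has one bond to H (-1), one bond to H (-1), one bond to H (-1), one bond to C (0).
Oxidation state = -1 − 1 − 1 + 0 = -3.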